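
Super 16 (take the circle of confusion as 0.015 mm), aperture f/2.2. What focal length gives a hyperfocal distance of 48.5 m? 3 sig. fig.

40.0 mm

From H = f²/(N·c) + f, with f ≪ H: f ≈ √(H·N·c) = √(48500 × 2.2 × 0.015) = √1600.5 ≈ 40.01 mm.
The +f correction barely moves this — solving exactly, f² + N·c·f − N·c·H = 0 ⇒ f = (−N·c + √((N·c)² + 4·N·c·H))/2 = (−0.033 + √6402.0)/2 ≈ 39.990 mm, so f ≈ 40.0 mm.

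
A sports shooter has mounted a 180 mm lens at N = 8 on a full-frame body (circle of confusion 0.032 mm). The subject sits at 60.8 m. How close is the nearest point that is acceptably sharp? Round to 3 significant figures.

Hyperfocal distance H = f²/(N·c) + f = 180²/(8 × 0.032) + 180 = 32400/0.256 + 180 ≈ 126742.5 mm ≈ 126.7 m.
Near limit Dn = s·(H − f)/(H + s − 2f) = 60800 × (126742.5 − 180) / (126742.5 + 60800 − 2 × 180) = 60800 × 126562.5 / 187182.5 ≈ 41110 mm ≈ 41.1 m.

41.1 m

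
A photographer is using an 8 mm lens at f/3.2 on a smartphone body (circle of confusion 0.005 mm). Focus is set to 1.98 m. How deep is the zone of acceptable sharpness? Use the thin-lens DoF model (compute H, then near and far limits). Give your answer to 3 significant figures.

Hyperfocal distance H = f²/(N·c) + f = 8²/(3.2 × 0.005) + 8 = 64/0.016 + 8 ≈ 4008.0 mm ≈ 4.008 m.
Near limit Dn = s·(H − f)/(H + s − 2f) = 1980 × (4008.0 − 8) / (4008.0 + 1980 − 2 × 8) = 1980 × 4000.0 / 5972.0 ≈ 1326.2 mm.
Far limit Df = s·(H − f)/(H − s) = 1980 × (4008.0 − 8) / (4008.0 − 1980) = 1980 × 4000.0 / 2028.0 ≈ 3905.3 mm.
Depth of field = Df − Dn = 3905.3 − 1326.2 ≈ 2579.1 mm ≈ 2.58 m.

2.58 m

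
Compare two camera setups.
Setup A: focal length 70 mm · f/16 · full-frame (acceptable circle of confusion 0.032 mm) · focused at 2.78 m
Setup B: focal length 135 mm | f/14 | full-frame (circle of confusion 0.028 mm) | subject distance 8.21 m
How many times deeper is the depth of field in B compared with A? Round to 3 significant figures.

Setup A: H = 70²/(16×0.032) + 70 ≈ 9640.3 mm; DoF = Df − Dn = 3878.2 − 2166.5 ≈ 1711.7 mm.
Setup B: H = 135²/(14×0.028) + 135 ≈ 46627.3 mm; DoF = Df − Dn = 9935.7 − 6995.1 ≈ 2940.6 mm.
Ratio = 2940.6 / 1711.7 ≈ 1.72.

1.72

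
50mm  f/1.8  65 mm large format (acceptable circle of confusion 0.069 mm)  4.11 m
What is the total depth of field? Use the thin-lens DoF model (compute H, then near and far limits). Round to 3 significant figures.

Hyperfocal distance H = f²/(N·c) + f = 50²/(1.8 × 0.069) + 50 = 2500/0.1242 + 50 ≈ 20178.8 mm ≈ 20.18 m.
Near limit Dn = s·(H − f)/(H + s − 2f) = 4110 × (20178.8 − 50) / (20178.8 + 4110 − 2 × 50) = 4110 × 20128.8 / 24188.8 ≈ 3420.2 mm.
Far limit Df = s·(H − f)/(H − s) = 4110 × (20178.8 − 50) / (20178.8 − 4110) = 4110 × 20128.8 / 16068.8 ≈ 5148.4 mm.
Depth of field = Df − Dn = 5148.4 − 3420.2 ≈ 1728.2 mm ≈ 1.73 m.

1.73 m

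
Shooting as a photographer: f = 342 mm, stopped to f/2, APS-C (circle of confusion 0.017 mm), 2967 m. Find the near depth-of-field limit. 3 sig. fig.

Hyperfocal distance H = f²/(N·c) + f = 342²/(2 × 0.017) + 342 = 116964/0.034 + 342 ≈ 3440459.6 mm ≈ 3440 m.
Near limit Dn = s·(H − f)/(H + s − 2f) = 2967000 × (3440459.6 − 342) / (3440459.6 + 2967000 − 2 × 342) = 2967000 × 3440117.6 / 6406775.6 ≈ 1593130 mm ≈ 1590 m.

1590 m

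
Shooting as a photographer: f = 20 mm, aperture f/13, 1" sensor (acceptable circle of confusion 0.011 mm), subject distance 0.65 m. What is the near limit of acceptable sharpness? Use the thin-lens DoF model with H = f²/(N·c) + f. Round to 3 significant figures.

Hyperfocal distance H = f²/(N·c) + f = 20²/(13 × 0.011) + 20 = 400/0.143 + 20 ≈ 2817.2 mm ≈ 2.817 m.
Near limit Dn = s·(H − f)/(H + s − 2f) = 650 × (2817.2 − 20) / (2817.2 + 650 − 2 × 20) = 650 × 2797.2 / 3427.2 ≈ 530.51 mm ≈ 0.531 m.

0.531 m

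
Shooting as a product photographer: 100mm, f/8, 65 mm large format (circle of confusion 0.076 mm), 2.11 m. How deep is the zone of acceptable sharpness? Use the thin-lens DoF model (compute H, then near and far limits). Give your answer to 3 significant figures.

Hyperfocal distance H = f²/(N·c) + f = 100²/(8 × 0.076) + 100 = 10000/0.608 + 100 ≈ 16547.4 mm ≈ 16.55 m.
Near limit Dn = s·(H − f)/(H + s − 2f) = 2110 × (16547.4 − 100) / (16547.4 + 2110 − 2 × 100) = 2110 × 16447.4 / 18457.4 ≈ 1880.22 mm.
Far limit Df = s·(H − f)/(H − s) = 2110 × (16547.4 − 100) / (16547.4 − 2110) = 2110 × 16447.4 / 14437.4 ≈ 2403.76 mm.
Depth of field = Df − Dn = 2403.76 − 1880.22 ≈ 523.54 mm ≈ 0.524 m.

0.524 m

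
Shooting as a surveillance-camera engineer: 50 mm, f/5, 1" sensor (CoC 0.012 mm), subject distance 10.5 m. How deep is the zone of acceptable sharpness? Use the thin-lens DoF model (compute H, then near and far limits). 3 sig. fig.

Hyperfocal distance H = f²/(N·c) + f = 50²/(5 × 0.012) + 50 = 2500/0.06 + 50 ≈ 41716.7 mm ≈ 41.72 m.
Near limit Dn = s·(H − f)/(H + s − 2f) = 10500 × (41716.7 − 50) / (41716.7 + 10500 − 2 × 50) = 10500 × 41666.7 / 52116.7 ≈ 8394.6 mm.
Far limit Df = s·(H − f)/(H − s) = 10500 × (41716.7 − 50) / (41716.7 − 10500) = 10500 × 41666.7 / 31216.7 ≈ 14014.9 mm.
Depth of field = Df − Dn = 14014.9 − 8394.6 ≈ 5620.3 mm ≈ 5.62 m.

5.62 m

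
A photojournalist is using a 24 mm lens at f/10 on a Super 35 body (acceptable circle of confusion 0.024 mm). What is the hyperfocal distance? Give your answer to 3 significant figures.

Hyperfocal distance H = f²/(N·c) + f = 24²/(10 × 0.024) + 24 = 576/0.24 + 24 ≈ 2424.0 mm ≈ 2.42 m.

2.42 m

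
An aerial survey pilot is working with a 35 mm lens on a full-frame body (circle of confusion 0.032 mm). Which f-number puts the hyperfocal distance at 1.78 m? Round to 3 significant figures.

Rearrange H = f²/(N·c) + f for N: N = f² / ((H − f)·c).
N = 35² / ((1780 − 35) × 0.032) = 1225 / 55.84 ≈ 21.9.

f/21.9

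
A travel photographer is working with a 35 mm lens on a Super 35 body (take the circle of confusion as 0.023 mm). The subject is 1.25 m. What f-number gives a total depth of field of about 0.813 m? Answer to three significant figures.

f/13

Write h = H − f = f²/(N·c). The thin-lens limits are Dn = s·h/(h + (s−f)) and Df = s·h/(h − (s−f)), so DoF = Df − Dn = 2·s·(s−f)·h / (h² − (s−f)²).
That is a quadratic in h: DoF·h² − 2·s·(s−f)·h − DoF·(s−f)² = 0 ⇒ h = (s−f)·(s + √(s² + DoF²)) / DoF = 1215 × (1250 + √(1250² + 813²)) / 813 = 1215 × (1250 + 1491.13) / 813 ≈ 4096.5 mm.
Then N = f²/(c·h) = 35² / (0.023 × 4096.5) = 1225 / 94.220 ≈ 13.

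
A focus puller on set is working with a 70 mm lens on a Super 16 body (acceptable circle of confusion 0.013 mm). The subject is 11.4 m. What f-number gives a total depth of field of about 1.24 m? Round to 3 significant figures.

Write h = H − f = f²/(N·c). The thin-lens limits are Dn = s·h/(h + (s−f)) and Df = s·h/(h − (s−f)), so DoF = Df − Dn = 2·s·(s−f)·h / (h² − (s−f)²).
That is a quadratic in h: DoF·h² − 2·s·(s−f)·h − DoF·(s−f)² = 0 ⇒ h = (s−f)·(s + √(s² + DoF²)) / DoF = 11330 × (11400 + √(11400² + 1240²)) / 1240 = 11330 × (11400 + 11467.2) / 1240 ≈ 208940 mm.
Then N = f²/(c·h) = 70² / (0.013 × 208940) = 4900 / 2716.2 ≈ 1.80.

f/1.80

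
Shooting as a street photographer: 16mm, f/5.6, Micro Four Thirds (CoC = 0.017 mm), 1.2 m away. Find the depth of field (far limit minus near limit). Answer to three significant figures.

Hyperfocal distance H = f²/(N·c) + f = 16²/(5.6 × 0.017) + 16 = 256/0.0952 + 16 ≈ 2705.1 mm ≈ 2.705 m.
Near limit Dn = s·(H − f)/(H + s − 2f) = 1200 × (2705.1 − 16) / (2705.1 + 1200 − 2 × 16) = 1200 × 2689.1 / 3873.1 ≈ 833.2 mm.
Far limit Df = s·(H − f)/(H − s) = 1200 × (2705.1 − 16) / (2705.1 − 1200) = 1200 × 2689.1 / 1505.1 ≈ 2144.0 mm.
Depth of field = Df − Dn = 2144.0 − 833.2 ≈ 1310.8 mm ≈ 1.31 m.

1.31 m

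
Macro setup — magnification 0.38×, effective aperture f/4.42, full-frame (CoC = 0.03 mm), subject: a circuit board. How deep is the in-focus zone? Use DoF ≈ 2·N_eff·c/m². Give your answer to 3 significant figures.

At magnification m, DoF ≈ 2·N_eff·c/m² = 2 × 4.42 × 0.03 / 0.38² = 0.2652 / 0.1444 ≈ 1.84 mm.

1.84 mm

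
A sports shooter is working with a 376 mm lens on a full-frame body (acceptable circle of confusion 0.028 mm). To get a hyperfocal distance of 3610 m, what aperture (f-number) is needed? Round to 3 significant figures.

Rearrange H = f²/(N·c) + f for N: N = f² / ((H − f)·c).
N = 376² / ((3610000 − 376) × 0.028) = 141376 / 101069 ≈ 1.40.

f/1.40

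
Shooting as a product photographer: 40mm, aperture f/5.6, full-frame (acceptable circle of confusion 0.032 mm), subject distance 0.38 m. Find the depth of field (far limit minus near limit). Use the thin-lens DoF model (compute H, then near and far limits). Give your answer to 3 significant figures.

Hyperfocal distance H = f²/(N·c) + f = 40²/(5.6 × 0.032) + 40 = 1600/0.1792 + 40 ≈ 8968.6 mm ≈ 8.969 m.
Near limit Dn = s·(H − f)/(H + s − 2f) = 380 × (8968.6 − 40) / (8968.6 + 380 − 2 × 40) = 380 × 8928.6 / 9268.6 ≈ 366.060 mm.
Far limit Df = s·(H − f)/(H − s) = 380 × (8968.6 − 40) / (8968.6 − 380) = 380 × 8928.6 / 8588.6 ≈ 395.043 mm.
Depth of field = Df − Dn = 395.043 − 366.060 ≈ 28.983 mm.

29.0 mm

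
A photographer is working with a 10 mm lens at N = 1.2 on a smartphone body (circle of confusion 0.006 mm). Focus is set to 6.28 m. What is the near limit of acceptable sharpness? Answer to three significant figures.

4.33 m

Hyperfocal distance H = f²/(N·c) + f = 10²/(1.2 × 0.006) + 10 = 100/0.0072 + 10 ≈ 13898.9 mm ≈ 13.90 m.
Near limit Dn = s·(H − f)/(H + s − 2f) = 6280 × (13898.9 − 10) / (13898.9 + 6280 − 2 × 10) = 6280 × 13888.9 / 20158.9 ≈ 4326.7 mm ≈ 4.33 m.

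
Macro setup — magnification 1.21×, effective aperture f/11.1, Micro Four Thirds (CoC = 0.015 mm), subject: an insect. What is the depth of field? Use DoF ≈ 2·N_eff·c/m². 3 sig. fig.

0.227 mm

At magnification m, DoF ≈ 2·N_eff·c/m² = 2 × 11.1 × 0.015 / 1.21² = 0.333 / 1.464 ≈ 0.227 mm.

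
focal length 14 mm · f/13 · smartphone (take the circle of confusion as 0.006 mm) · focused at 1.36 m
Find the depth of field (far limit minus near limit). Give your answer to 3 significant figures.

Hyperfocal distance H = f²/(N·c) + f = 14²/(13 × 0.006) + 14 = 196/0.078 + 14 ≈ 2526.8 mm ≈ 2.527 m.
Near limit Dn = s·(H − f)/(H + s − 2f) = 1360 × (2526.8 − 14) / (2526.8 + 1360 − 2 × 14) = 1360 × 2512.8 / 3858.8 ≈ 885.6 mm.
Far limit Df = s·(H − f)/(H − s) = 1360 × (2526.8 − 14) / (2526.8 − 1360) = 1360 × 2512.8 / 1166.8 ≈ 2928.8 mm.
Depth of field = Df − Dn = 2928.8 − 885.6 ≈ 2043.2 mm ≈ 2.04 m.

2.04 m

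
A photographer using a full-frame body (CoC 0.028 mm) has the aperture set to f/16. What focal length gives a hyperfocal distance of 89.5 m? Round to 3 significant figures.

From H = f²/(N·c) + f, with f ≪ H: f ≈ √(H·N·c) = √(89500 × 16 × 0.028) = √40096 ≈ 200.2 mm.
The +f correction barely moves this — solving exactly, f² + N·c·f − N·c·H = 0 ⇒ f = (−N·c + √((N·c)² + 4·N·c·H))/2 = (−0.448 + √160384)/2 ≈ 200.02 mm, so f ≈ 200 mm.

200 mm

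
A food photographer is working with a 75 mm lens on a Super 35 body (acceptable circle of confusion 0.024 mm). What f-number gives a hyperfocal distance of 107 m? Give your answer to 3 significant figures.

Rearrange H = f²/(N·c) + f for N: N = f² / ((H − f)·c).
N = 75² / ((107000 − 75) × 0.024) = 5625 / 2566 ≈ 2.19.

f/2.19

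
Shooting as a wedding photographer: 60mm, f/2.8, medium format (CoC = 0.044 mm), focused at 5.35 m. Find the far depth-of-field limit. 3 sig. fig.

Hyperfocal distance H = f²/(N·c) + f = 60²/(2.8 × 0.044) + 60 = 3600/0.1232 + 60 ≈ 29280.8 mm ≈ 29.28 m.
Far limit Df = s·(H − f)/(H − s) = 5350 × (29280.8 − 60) / (29280.8 − 5350) = 5350 × 29220.8 / 23930.8 ≈ 6532.6 mm ≈ 6.53 m.

6.53 m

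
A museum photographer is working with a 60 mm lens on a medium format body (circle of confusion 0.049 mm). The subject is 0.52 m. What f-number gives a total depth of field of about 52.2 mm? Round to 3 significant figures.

f/8

Write h = H − f = f²/(N·c). The thin-lens limits are Dn = s·h/(h + (s−f)) and Df = s·h/(h − (s−f)), so DoF = Df − Dn = 2·s·(s−f)·h / (h² − (s−f)²).
That is a quadratic in h: DoF·h² − 2·s·(s−f)·h − DoF·(s−f)² = 0 ⇒ h = (s−f)·(s + √(s² + DoF²)) / DoF = 460 × (520 + √(520² + 52.2²)) / 52.2 = 460 × (520 + 522.613) / 52.2 ≈ 9187.8 mm.
Then N = f²/(c·h) = 60² / (0.049 × 9187.8) = 3600 / 450.20 ≈ 8.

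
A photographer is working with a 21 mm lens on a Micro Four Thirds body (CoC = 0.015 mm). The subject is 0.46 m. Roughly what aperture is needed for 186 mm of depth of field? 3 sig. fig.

Write h = H − f = f²/(N·c). The thin-lens limits are Dn = s·h/(h + (s−f)) and Df = s·h/(h − (s−f)), so DoF = Df − Dn = 2·s·(s−f)·h / (h² − (s−f)²).
That is a quadratic in h: DoF·h² − 2·s·(s−f)·h − DoF·(s−f)² = 0 ⇒ h = (s−f)·(s + √(s² + DoF²)) / DoF = 439 × (460 + √(460² + 186²)) / 186 = 439 × (460 + 496.181) / 186 ≈ 2256.8 mm.
Then N = f²/(c·h) = 21² / (0.015 × 2256.8) = 441 / 33.852 ≈ 13.

f/13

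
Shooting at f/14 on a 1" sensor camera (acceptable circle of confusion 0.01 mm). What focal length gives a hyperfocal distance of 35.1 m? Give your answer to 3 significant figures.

70.0 mm

From H = f²/(N·c) + f, with f ≪ H: f ≈ √(H·N·c) = √(35100 × 14 × 0.01) = √4914.0 ≈ 70.10 mm.
Exact: f² + N·c·f − N·c·H = 0 ⇒ f = (−N·c + √((N·c)² + 4·N·c·H))/2 = (−0.14 + √19656)/2 ≈ 70.030 mm ≈ 70.0 mm.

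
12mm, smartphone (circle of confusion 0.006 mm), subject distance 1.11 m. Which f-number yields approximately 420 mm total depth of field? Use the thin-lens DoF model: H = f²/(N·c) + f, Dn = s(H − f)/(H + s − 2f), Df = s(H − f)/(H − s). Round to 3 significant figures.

f/4

Write h = H − f = f²/(N·c). The thin-lens limits are Dn = s·h/(h + (s−f)) and Df = s·h/(h − (s−f)), so DoF = Df − Dn = 2·s·(s−f)·h / (h² − (s−f)²).
That is a quadratic in h: DoF·h² − 2·s·(s−f)·h − DoF·(s−f)² = 0 ⇒ h = (s−f)·(s + √(s² + DoF²)) / DoF = 1098 × (1110 + √(1110² + 420²)) / 420 = 1098 × (1110 + 1186.80) / 420 ≈ 6004.5 mm.
Then N = f²/(c·h) = 12² / (0.006 × 6004.5) = 144 / 36.027 ≈ 4.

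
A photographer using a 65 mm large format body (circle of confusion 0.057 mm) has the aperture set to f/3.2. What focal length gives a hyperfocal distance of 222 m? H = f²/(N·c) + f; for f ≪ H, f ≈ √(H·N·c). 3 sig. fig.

201 mm

From H = f²/(N·c) + f, with f ≪ H: f ≈ √(H·N·c) = √(222000 × 3.2 × 0.057) = √40493 ≈ 201.2 mm.
The +f correction barely moves this — solving exactly, f² + N·c·f − N·c·H = 0 ⇒ f = (−N·c + √((N·c)² + 4·N·c·H))/2 = (−0.1824 + √161971)/2 ≈ 201.14 mm, so f ≈ 201 mm.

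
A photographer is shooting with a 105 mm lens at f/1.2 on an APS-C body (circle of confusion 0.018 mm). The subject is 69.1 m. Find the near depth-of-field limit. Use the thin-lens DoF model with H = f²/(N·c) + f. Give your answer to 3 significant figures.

60.9 m

Hyperfocal distance H = f²/(N·c) + f = 105²/(1.2 × 0.018) + 105 = 11025/0.0216 + 105 ≈ 510521.7 mm ≈ 510.5 m.
Near limit Dn = s·(H − f)/(H + s − 2f) = 69100 × (510521.7 − 105) / (510521.7 + 69100 − 2 × 105) = 69100 × 510416.7 / 579411.7 ≈ 60872 mm ≈ 60.9 m.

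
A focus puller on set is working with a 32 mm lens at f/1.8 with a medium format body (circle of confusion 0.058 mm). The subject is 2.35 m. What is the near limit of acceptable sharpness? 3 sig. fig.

Hyperfocal distance H = f²/(N·c) + f = 32²/(1.8 × 0.058) + 32 = 1024/0.1044 + 32 ≈ 9840.4 mm ≈ 9.840 m.
Near limit Dn = s·(H − f)/(H + s − 2f) = 2350 × (9840.4 − 32) / (9840.4 + 2350 − 2 × 32) = 2350 × 9808.4 / 12126.4 ≈ 1900.8 mm ≈ 1.90 m.

1.90 m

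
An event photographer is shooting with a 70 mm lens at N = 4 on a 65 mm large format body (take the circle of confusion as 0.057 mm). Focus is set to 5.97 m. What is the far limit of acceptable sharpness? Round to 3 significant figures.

Hyperfocal distance H = f²/(N·c) + f = 70²/(4 × 0.057) + 70 = 4900/0.228 + 70 ≈ 21561.2 mm ≈ 21.56 m.
Far limit Df = s·(H − f)/(H − s) = 5970 × (21561.2 − 70) / (21561.2 − 5970) = 5970 × 21491.2 / 15591.2 ≈ 8229.2 mm ≈ 8.23 m.

8.23 m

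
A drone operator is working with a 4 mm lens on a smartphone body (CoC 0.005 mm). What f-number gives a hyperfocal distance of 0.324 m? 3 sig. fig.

Rearrange H = f²/(N·c) + f for N: N = f² / ((H − f)·c).
N = 4² / ((324 − 4) × 0.005) = 16 / 1.600 ≈ 10.

f/10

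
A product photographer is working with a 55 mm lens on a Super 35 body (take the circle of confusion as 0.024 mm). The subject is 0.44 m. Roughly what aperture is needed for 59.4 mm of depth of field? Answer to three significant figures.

f/22

Write h = H − f = f²/(N·c). The thin-lens limits are Dn = s·h/(h + (s−f)) and Df = s·h/(h − (s−f)), so DoF = Df − Dn = 2·s·(s−f)·h / (h² − (s−f)²).
That is a quadratic in h: DoF·h² − 2·s·(s−f)·h − DoF·(s−f)² = 0 ⇒ h = (s−f)·(s + √(s² + DoF²)) / DoF = 385 × (440 + √(440² + 59.4²)) / 59.4 = 385 × (440 + 443.991) / 59.4 ≈ 5729.6 mm.
Then N = f²/(c·h) = 55² / (0.024 × 5729.6) = 3025 / 137.51 ≈ 22.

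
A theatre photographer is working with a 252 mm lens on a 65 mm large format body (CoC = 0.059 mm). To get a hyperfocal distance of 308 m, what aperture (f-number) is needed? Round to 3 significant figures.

f/3.50

Rearrange H = f²/(N·c) + f for N: N = f² / ((H − f)·c).
N = 252² / ((308000 − 252) × 0.059) = 63504 / 18157 ≈ 3.50.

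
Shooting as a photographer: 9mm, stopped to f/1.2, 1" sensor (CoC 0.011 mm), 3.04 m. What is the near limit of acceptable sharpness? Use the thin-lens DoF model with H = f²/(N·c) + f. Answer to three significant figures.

2.03 m

Hyperfocal distance H = f²/(N·c) + f = 9²/(1.2 × 0.011) + 9 = 81/0.0132 + 9 ≈ 6145.4 mm ≈ 6.145 m.
Near limit Dn = s·(H − f)/(H + s − 2f) = 3040 × (6145.4 − 9) / (6145.4 + 3040 − 2 × 9) = 3040 × 6136.4 / 9167.4 ≈ 2034.9 mm ≈ 2.03 m.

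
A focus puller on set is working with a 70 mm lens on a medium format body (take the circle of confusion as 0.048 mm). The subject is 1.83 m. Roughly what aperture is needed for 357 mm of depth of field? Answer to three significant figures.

Write h = H − f = f²/(N·c). The thin-lens limits are Dn = s·h/(h + (s−f)) and Df = s·h/(h − (s−f)), so DoF = Df − Dn = 2·s·(s−f)·h / (h² − (s−f)²).
That is a quadratic in h: DoF·h² − 2·s·(s−f)·h − DoF·(s−f)² = 0 ⇒ h = (s−f)·(s + √(s² + DoF²)) / DoF = 1760 × (1830 + √(1830² + 357²)) / 357 = 1760 × (1830 + 1864.50) / 357 ≈ 18214 mm.
Then N = f²/(c·h) = 70² / (0.048 × 18214) = 4900 / 874.26 ≈ 5.60.

f/5.60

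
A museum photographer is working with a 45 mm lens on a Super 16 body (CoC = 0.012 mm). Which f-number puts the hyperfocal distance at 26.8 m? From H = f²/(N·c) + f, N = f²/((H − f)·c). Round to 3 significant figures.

Rearrange H = f²/(N·c) + f for N: N = f² / ((H − f)·c).
N = 45² / ((26800 − 45) × 0.012) = 2025 / 321.1 ≈ 6.31.

f/6.31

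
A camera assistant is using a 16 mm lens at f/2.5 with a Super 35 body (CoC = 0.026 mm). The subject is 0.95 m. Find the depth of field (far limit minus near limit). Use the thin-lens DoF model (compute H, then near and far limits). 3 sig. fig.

477 mm

Hyperfocal distance H = f²/(N·c) + f = 16²/(2.5 × 0.026) + 16 = 256/0.065 + 16 ≈ 3954.5 mm ≈ 3.954 m.
Near limit Dn = s·(H − f)/(H + s − 2f) = 950 × (3954.5 − 16) / (3954.5 + 950 − 2 × 16) = 950 × 3938.5 / 4872.5 ≈ 767.89 mm.
Far limit Df = s·(H − f)/(H − s) = 950 × (3954.5 − 16) / (3954.5 − 950) = 950 × 3938.5 / 3004.5 ≈ 1245.33 mm.
Depth of field = Df − Dn = 1245.33 − 767.89 ≈ 477.44 mm.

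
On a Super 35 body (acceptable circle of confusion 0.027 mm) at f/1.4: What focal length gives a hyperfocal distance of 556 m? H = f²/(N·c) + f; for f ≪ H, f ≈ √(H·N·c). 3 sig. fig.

From H = f²/(N·c) + f, with f ≪ H: f ≈ √(H·N·c) = √(556000 × 1.4 × 0.027) = √21017 ≈ 145.0 mm.
The +f correction barely moves this — solving exactly, f² + N·c·f − N·c·H = 0 ⇒ f = (−N·c + √((N·c)² + 4·N·c·H))/2 = (−0.0378 + √84067)/2 ≈ 144.95 mm, so f ≈ 145 mm.

145 mm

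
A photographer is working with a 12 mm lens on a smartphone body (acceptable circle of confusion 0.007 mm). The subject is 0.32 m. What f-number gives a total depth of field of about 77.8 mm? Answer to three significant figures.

f/8

Write h = H − f = f²/(N·c). The thin-lens limits are Dn = s·h/(h + (s−f)) and Df = s·h/(h − (s−f)), so DoF = Df − Dn = 2·s·(s−f)·h / (h² − (s−f)²).
That is a quadratic in h: DoF·h² − 2·s·(s−f)·h − DoF·(s−f)² = 0 ⇒ h = (s−f)·(s + √(s² + DoF²)) / DoF = 308 × (320 + √(320² + 77.8²)) / 77.8 = 308 × (320 + 329.322) / 77.8 ≈ 2570.6 mm.
Then N = f²/(c·h) = 12² / (0.007 × 2570.6) = 144 / 17.994 ≈ 8.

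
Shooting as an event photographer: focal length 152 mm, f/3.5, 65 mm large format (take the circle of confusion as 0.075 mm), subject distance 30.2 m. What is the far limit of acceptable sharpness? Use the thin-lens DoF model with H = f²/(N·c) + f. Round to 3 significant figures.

Hyperfocal distance H = f²/(N·c) + f = 152²/(3.5 × 0.075) + 152 = 23104/0.2625 + 152 ≈ 88167.2 mm ≈ 88.17 m.
Far limit Df = s·(H − f)/(H − s) = 30200 × (88167.2 − 152) / (88167.2 − 30200) = 30200 × 88015.2 / 57967.2 ≈ 45855 mm ≈ 45.9 m.

45.9 m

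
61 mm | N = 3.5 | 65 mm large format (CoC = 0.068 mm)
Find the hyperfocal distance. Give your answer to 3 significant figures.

15.7 m

Hyperfocal distance H = f²/(N·c) + f = 61²/(3.5 × 0.068) + 61 = 3721/0.238 + 61 ≈ 15695.5 mm ≈ 15.7 m.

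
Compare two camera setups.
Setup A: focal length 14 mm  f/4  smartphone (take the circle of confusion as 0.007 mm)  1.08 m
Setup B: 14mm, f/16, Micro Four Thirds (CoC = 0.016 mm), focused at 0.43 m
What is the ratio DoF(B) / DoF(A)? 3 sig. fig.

1.97

Setup A: H = 14²/(4×0.007) + 14 ≈ 7014.0 mm; DoF = Df − Dn = 1274.01 − 937.27 ≈ 336.74 mm.
Setup B: H = 14²/(16×0.016) + 14 ≈ 779.6 mm; DoF = Df − Dn = 941.63 − 278.62 ≈ 663.01 mm.
Ratio = 663.01 / 336.74 ≈ 1.97.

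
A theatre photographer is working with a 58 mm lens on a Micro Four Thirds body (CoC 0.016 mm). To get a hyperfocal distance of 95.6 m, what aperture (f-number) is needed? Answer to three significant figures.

Rearrange H = f²/(N·c) + f for N: N = f² / ((H − f)·c).
N = 58² / ((95600 − 58) × 0.016) = 3364 / 1529 ≈ 2.20.

f/2.20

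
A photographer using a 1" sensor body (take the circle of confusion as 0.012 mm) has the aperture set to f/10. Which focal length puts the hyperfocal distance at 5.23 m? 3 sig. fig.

From H = f²/(N·c) + f, with f ≪ H: f ≈ √(H·N·c) = √(5230 × 10 × 0.012) = √627.60 ≈ 25.05 mm.
Exact: f² + N·c·f − N·c·H = 0 ⇒ f = (−N·c + √((N·c)² + 4·N·c·H))/2 = (−0.12 + √2510.4)/2 ≈ 24.992 mm ≈ 25.0 mm.

25.0 mm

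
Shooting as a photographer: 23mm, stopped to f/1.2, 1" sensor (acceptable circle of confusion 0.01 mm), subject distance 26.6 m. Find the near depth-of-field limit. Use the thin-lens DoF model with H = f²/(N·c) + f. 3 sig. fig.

16.6 m

Hyperfocal distance H = f²/(N·c) + f = 23²/(1.2 × 0.01) + 23 = 529/0.012 + 23 ≈ 44106.3 mm ≈ 44.11 m.
Near limit Dn = s·(H − f)/(H + s − 2f) = 26600 × (44106.3 − 23) / (44106.3 + 26600 − 2 × 23) = 26600 × 44083.3 / 70660.3 ≈ 16595 mm ≈ 16.6 m.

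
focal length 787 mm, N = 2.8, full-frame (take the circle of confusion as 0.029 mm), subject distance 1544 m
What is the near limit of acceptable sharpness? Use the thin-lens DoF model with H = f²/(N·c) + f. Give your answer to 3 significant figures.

1280 m

Hyperfocal distance H = f²/(N·c) + f = 787²/(2.8 × 0.029) + 787 = 619369/0.0812 + 787 ≈ 7628484.0 mm ≈ 7628 m.
Near limit Dn = s·(H − f)/(H + s − 2f) = 1544000 × (7628484.0 − 787) / (7628484.0 + 1544000 − 2 × 787) = 1544000 × 7627697.0 / 9170910.0 ≈ 1284187 mm ≈ 1280 m.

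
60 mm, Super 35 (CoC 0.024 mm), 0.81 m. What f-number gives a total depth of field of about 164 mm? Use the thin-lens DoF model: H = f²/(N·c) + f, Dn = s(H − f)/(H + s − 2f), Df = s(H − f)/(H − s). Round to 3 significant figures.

f/20

Write h = H − f = f²/(N·c). The thin-lens limits are Dn = s·h/(h + (s−f)) and Df = s·h/(h − (s−f)), so DoF = Df − Dn = 2·s·(s−f)·h / (h² − (s−f)²).
That is a quadratic in h: DoF·h² − 2·s·(s−f)·h − DoF·(s−f)² = 0 ⇒ h = (s−f)·(s + √(s² + DoF²)) / DoF = 750 × (810 + √(810² + 164²)) / 164 = 750 × (810 + 826.436) / 164 ≈ 7483.7 mm.
Then N = f²/(c·h) = 60² / (0.024 × 7483.7) = 3600 / 179.61 ≈ 20.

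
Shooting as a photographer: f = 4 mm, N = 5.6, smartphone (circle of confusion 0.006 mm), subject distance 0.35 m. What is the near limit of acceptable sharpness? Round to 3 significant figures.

203 mm

Hyperfocal distance H = f²/(N·c) + f = 4²/(5.6 × 0.006) + 4 = 16/0.0336 + 4 ≈ 480.2 mm ≈ 0.480 m.
Near limit Dn = s·(H − f)/(H + s − 2f) = 350 × (480.2 − 4) / (480.2 + 350 − 2 × 4) = 350 × 476.2 / 822.2 ≈ 202.71 mm.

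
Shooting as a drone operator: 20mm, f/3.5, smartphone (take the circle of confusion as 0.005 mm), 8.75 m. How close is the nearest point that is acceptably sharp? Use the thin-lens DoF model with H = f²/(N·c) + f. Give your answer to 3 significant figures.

Hyperfocal distance H = f²/(N·c) + f = 20²/(3.5 × 0.005) + 20 = 400/0.0175 + 20 ≈ 22877.1 mm ≈ 22.88 m.
Near limit Dn = s·(H − f)/(H + s − 2f) = 8750 × (22877.1 − 20) / (22877.1 + 8750 − 2 × 20) = 8750 × 22857.1 / 31587.1 ≈ 6331.7 mm ≈ 6.33 m.

6.33 m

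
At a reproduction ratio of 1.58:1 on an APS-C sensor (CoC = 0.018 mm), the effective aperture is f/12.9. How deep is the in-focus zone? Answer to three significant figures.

At magnification m, DoF ≈ 2·N_eff·c/m² = 2 × 12.9 × 0.018 / 1.58² = 0.4644 / 2.496 ≈ 0.186 mm.

0.186 mm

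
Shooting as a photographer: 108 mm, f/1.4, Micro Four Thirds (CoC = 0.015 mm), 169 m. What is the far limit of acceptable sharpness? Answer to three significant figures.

243 m

Hyperfocal distance H = f²/(N·c) + f = 108²/(1.4 × 0.015) + 108 = 11664/0.021 + 108 ≈ 555536.6 mm ≈ 555.5 m.
Far limit Df = s·(H − f)/(H − s) = 169000 × (555536.6 − 108) / (555536.6 − 169000) = 169000 × 555428.6 / 386536.6 ≈ 242842 mm ≈ 243 m.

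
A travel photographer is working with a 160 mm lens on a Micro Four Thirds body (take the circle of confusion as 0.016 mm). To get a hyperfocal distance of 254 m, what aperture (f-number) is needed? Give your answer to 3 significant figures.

Rearrange H = f²/(N·c) + f for N: N = f² / ((H − f)·c).
N = 160² / ((254000 − 160) × 0.016) = 25600 / 4061 ≈ 6.30.

f/6.30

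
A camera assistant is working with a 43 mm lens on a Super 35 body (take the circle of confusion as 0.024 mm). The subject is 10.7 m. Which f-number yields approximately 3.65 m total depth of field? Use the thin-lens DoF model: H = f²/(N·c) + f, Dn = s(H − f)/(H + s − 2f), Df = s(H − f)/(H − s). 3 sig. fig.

f/1.20

Write h = H − f = f²/(N·c). The thin-lens limits are Dn = s·h/(h + (s−f)) and Df = s·h/(h − (s−f)), so DoF = Df − Dn = 2·s·(s−f)·h / (h² − (s−f)²).
That is a quadratic in h: DoF·h² − 2·s·(s−f)·h − DoF·(s−f)² = 0 ⇒ h = (s−f)·(s + √(s² + DoF²)) / DoF = 10657 × (10700 + √(10700² + 3650²)) / 3650 = 10657 × (10700 + 11305.4) / 3650 ≈ 64250 mm.
Then N = f²/(c·h) = 43² / (0.024 × 64250) = 1849 / 1542.0 ≈ 1.20.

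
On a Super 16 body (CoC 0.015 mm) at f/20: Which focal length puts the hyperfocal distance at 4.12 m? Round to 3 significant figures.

35.0 mm

From H = f²/(N·c) + f, with f ≪ H: f ≈ √(H·N·c) = √(4120 × 20 × 0.015) = √1236.0 ≈ 35.16 mm.
Exact: f² + N·c·f − N·c·H = 0 ⇒ f = (−N·c + √((N·c)² + 4·N·c·H))/2 = (−0.3 + √4944.1)/2 ≈ 35.007 mm ≈ 35.0 mm.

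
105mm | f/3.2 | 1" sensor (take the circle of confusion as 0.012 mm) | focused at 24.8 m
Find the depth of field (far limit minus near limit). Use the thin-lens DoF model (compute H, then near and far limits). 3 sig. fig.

Hyperfocal distance H = f²/(N·c) + f = 105²/(3.2 × 0.012) + 105 = 11025/0.0384 + 105 ≈ 287214.4 mm ≈ 287.2 m.
Near limit Dn = s·(H − f)/(H + s − 2f) = 24800 × (287214.4 − 105) / (287214.4 + 24800 − 2 × 105) = 24800 × 287109.4 / 311804.4 ≈ 22835.8 mm.
Far limit Df = s·(H − f)/(H − s) = 24800 × (287214.4 − 105) / (287214.4 − 24800) = 24800 × 287109.4 / 262414.4 ≈ 27133.9 mm.
Depth of field = Df − Dn = 27133.9 − 22835.8 ≈ 4298.1 mm ≈ 4.30 m.

4.30 m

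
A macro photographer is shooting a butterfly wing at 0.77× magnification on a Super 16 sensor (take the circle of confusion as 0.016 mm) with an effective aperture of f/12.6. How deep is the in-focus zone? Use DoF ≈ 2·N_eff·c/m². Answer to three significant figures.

0.680 mm

At magnification m, DoF ≈ 2·N_eff·c/m² = 2 × 12.6 × 0.016 / 0.77² = 0.4032 / 0.5929 ≈ 0.68 mm.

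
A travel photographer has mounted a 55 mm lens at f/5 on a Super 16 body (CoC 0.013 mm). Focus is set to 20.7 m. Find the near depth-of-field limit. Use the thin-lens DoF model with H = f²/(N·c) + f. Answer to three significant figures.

14.3 m

Hyperfocal distance H = f²/(N·c) + f = 55²/(5 × 0.013) + 55 = 3025/0.065 + 55 ≈ 46593.5 mm ≈ 46.59 m.
Near limit Dn = s·(H − f)/(H + s − 2f) = 20700 × (46593.5 − 55) / (46593.5 + 20700 − 2 × 55) = 20700 × 46538.5 / 67183.5 ≈ 14339 mm ≈ 14.3 m.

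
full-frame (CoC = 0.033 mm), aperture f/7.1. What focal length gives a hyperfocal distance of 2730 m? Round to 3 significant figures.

From H = f²/(N·c) + f, with f ≪ H: f ≈ √(H·N·c) = √(2730000 × 7.1 × 0.033) = √639639 ≈ 799.8 mm.
The +f correction barely moves this — solving exactly, f² + N·c·f − N·c·H = 0 ⇒ f = (−N·c + √((N·c)² + 4·N·c·H))/2 = (−0.2343 + √2558556)/2 ≈ 799.66 mm, so f ≈ 800 mm.

800 mm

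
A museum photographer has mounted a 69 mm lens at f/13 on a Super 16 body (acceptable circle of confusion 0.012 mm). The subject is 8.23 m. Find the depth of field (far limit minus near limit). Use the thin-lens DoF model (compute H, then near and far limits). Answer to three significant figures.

Hyperfocal distance H = f²/(N·c) + f = 69²/(13 × 0.012) + 69 = 4761/0.156 + 69 ≈ 30588.2 mm ≈ 30.59 m.
Near limit Dn = s·(H − f)/(H + s − 2f) = 8230 × (30588.2 − 69) / (30588.2 + 8230 − 2 × 69) = 8230 × 30519.2 / 38680.2 ≈ 6493.6 mm.
Far limit Df = s·(H − f)/(H − s) = 8230 × (30588.2 − 69) / (30588.2 − 8230) = 8230 × 30519.2 / 22358.2 ≈ 11234.0 mm.
Depth of field = Df − Dn = 11234.0 − 6493.6 ≈ 4740.4 mm ≈ 4.74 m.

4.74 m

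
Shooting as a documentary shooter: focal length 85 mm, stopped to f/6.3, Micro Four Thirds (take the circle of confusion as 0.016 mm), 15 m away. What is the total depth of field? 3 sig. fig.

Hyperfocal distance H = f²/(N·c) + f = 85²/(6.3 × 0.016) + 85 = 7225/0.1008 + 85 ≈ 71761.6 mm ≈ 71.76 m.
Near limit Dn = s·(H − f)/(H + s − 2f) = 15000 × (71761.6 − 85) / (71761.6 + 15000 − 2 × 85) = 15000 × 71676.6 / 86591.6 ≈ 12416.3 mm.
Far limit Df = s·(H − f)/(H − s) = 15000 × (71761.6 − 85) / (71761.6 − 15000) = 15000 × 71676.6 / 56761.6 ≈ 18941.5 mm.
Depth of field = Df − Dn = 18941.5 − 12416.3 ≈ 6525.2 mm ≈ 6.53 m.

6.53 m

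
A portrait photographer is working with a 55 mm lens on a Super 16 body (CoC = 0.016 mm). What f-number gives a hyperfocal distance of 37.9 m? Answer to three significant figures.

f/5

Rearrange H = f²/(N·c) + f for N: N = f² / ((H − f)·c).
N = 55² / ((37900 − 55) × 0.016) = 3025 / 605.5 ≈ 5.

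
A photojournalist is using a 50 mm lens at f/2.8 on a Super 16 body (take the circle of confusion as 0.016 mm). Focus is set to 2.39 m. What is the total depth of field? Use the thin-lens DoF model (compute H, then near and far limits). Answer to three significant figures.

201 mm

Hyperfocal distance H = f²/(N·c) + f = 50²/(2.8 × 0.016) + 50 = 2500/0.0448 + 50 ≈ 55853.6 mm ≈ 55.85 m.
Near limit Dn = s·(H − f)/(H + s − 2f) = 2390 × (55853.6 − 50) / (55853.6 + 2390 − 2 × 50) = 2390 × 55803.6 / 58143.6 ≈ 2293.81 mm.
Far limit Df = s·(H − f)/(H − s) = 2390 × (55853.6 − 50) / (55853.6 − 2390) = 2390 × 55803.6 / 53463.6 ≈ 2494.61 mm.
Depth of field = Df − Dn = 2494.61 − 2293.81 ≈ 200.80 mm.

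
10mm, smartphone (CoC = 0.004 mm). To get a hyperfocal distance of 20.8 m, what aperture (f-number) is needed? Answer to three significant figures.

f/1.20

Rearrange H = f²/(N·c) + f for N: N = f² / ((H − f)·c).
N = 10² / ((20800 − 10) × 0.004) = 100 / 83.16 ≈ 1.20.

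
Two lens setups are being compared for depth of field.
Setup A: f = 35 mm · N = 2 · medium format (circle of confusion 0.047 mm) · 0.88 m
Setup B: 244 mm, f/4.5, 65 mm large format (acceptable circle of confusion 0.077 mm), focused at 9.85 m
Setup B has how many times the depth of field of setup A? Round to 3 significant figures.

Setup A: H = 35²/(2×0.047) + 35 ≈ 13066.9 mm; DoF = Df − Dn = 941.02 − 826.41 ≈ 114.61 mm.
Setup B: H = 244²/(4.5×0.077) + 244 ≈ 172065.1 mm; DoF = Df − Dn = 10433.3 − 9328.5 ≈ 1104.8 mm.
Ratio = 1104.8 / 114.61 ≈ 9.64.

9.64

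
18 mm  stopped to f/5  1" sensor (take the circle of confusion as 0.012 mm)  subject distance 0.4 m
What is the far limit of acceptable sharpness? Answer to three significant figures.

430 mm

Hyperfocal distance H = f²/(N·c) + f = 18²/(5 × 0.012) + 18 = 324/0.06 + 18 ≈ 5418.0 mm ≈ 5.418 m.
Far limit Df = s·(H − f)/(H − s) = 400 × (5418.0 − 18) / (5418.0 − 400) = 400 × 5400.0 / 5018.0 ≈ 430.45 mm.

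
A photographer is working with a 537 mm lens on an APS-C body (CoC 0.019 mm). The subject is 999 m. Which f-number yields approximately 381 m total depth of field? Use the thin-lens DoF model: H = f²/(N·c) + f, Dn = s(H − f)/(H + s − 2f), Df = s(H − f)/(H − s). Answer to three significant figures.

Write h = H − f = f²/(N·c). The thin-lens limits are Dn = s·h/(h + (s−f)) and Df = s·h/(h − (s−f)), so DoF = Df − Dn = 2·s·(s−f)·h / (h² − (s−f)²).
That is a quadratic in h: DoF·h² − 2·s·(s−f)·h − DoF·(s−f)² = 0 ⇒ h = (s−f)·(s + √(s² + DoF²)) / DoF = 998463 × (999000 + √(999000² + 381000²)) / 381000 = 998463 × (999000 + 1069188) / 381000 ≈ 5419970 mm.
Then N = f²/(c·h) = 537² / (0.019 × 5419970) = 288369 / 102979 ≈ 2.80.

f/2.80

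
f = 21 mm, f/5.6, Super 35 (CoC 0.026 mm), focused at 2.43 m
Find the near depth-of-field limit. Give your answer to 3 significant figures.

Hyperfocal distance H = f²/(N·c) + f = 21²/(5.6 × 0.026) + 21 = 441/0.1456 + 21 ≈ 3049.8 mm ≈ 3.050 m.
Near limit Dn = s·(H − f)/(H + s − 2f) = 2430 × (3049.8 − 21) / (3049.8 + 2430 − 2 × 21) = 2430 × 3028.8 / 5437.8 ≈ 1353.5 mm ≈ 1.35 m.

1.35 m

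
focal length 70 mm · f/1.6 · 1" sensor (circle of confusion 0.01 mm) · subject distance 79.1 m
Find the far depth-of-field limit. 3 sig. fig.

Hyperfocal distance H = f²/(N·c) + f = 70²/(1.6 × 0.01) + 70 = 4900/0.016 + 70 ≈ 306320.0 mm ≈ 306.3 m.
Far limit Df = s·(H − f)/(H − s) = 79100 × (306320.0 − 70) / (306320.0 − 79100) = 79100 × 306250.0 / 227220.0 ≈ 106612 mm ≈ 107 m.

107 m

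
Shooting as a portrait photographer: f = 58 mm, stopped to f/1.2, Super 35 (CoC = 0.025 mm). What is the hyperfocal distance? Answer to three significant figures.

112 m

Hyperfocal distance H = f²/(N·c) + f = 58²/(1.2 × 0.025) + 58 = 3364/0.03 + 58 ≈ 112191.3 mm ≈ 112 m.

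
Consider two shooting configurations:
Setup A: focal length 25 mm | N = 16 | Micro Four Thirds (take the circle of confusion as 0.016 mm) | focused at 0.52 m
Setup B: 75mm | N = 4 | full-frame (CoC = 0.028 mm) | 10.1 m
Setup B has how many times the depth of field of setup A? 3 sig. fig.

19.1

Setup A: H = 25²/(16×0.016) + 25 ≈ 2466.4 mm; DoF = Df − Dn = 652.24 − 432.34 ≈ 219.90 mm.
Setup B: H = 75²/(4×0.028) + 75 ≈ 50298.2 mm; DoF = Df − Dn = 12618.8 − 8419.4 ≈ 4199.4 mm.
Ratio = 4199.4 / 219.90 ≈ 19.1.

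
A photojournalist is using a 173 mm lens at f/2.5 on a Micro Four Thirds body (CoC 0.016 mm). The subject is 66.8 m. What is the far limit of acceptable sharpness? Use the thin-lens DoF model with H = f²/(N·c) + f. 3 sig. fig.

73.3 m

Hyperfocal distance H = f²/(N·c) + f = 173²/(2.5 × 0.016) + 173 = 29929/0.04 + 173 ≈ 748398.0 mm ≈ 748.4 m.
Far limit Df = s·(H − f)/(H − s) = 66800 × (748398.0 − 173) / (748398.0 − 66800) = 66800 × 748225.0 / 681598.0 ≈ 73330 mm ≈ 73.3 m.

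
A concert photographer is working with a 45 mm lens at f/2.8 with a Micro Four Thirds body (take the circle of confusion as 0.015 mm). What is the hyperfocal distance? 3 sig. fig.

Hyperfocal distance H = f²/(N·c) + f = 45²/(2.8 × 0.015) + 45 = 2025/0.042 + 45 ≈ 48259.3 mm ≈ 48.3 m.

48.3 m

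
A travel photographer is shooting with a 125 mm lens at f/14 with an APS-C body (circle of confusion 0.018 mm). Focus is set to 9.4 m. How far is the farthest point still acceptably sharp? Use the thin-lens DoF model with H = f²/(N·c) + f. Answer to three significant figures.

11.1 m

Hyperfocal distance H = f²/(N·c) + f = 125²/(14 × 0.018) + 125 = 15625/0.252 + 125 ≈ 62129.0 mm ≈ 62.13 m.
Far limit Df = s·(H − f)/(H − s) = 9400 × (62129.0 − 125) / (62129.0 − 9400) = 9400 × 62004.0 / 52729.0 ≈ 11053 mm ≈ 11.1 m.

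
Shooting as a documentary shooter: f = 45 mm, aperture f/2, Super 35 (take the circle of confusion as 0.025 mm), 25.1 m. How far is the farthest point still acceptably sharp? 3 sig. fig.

Hyperfocal distance H = f²/(N·c) + f = 45²/(2 × 0.025) + 45 = 2025/0.05 + 45 ≈ 40545.0 mm ≈ 40.55 m.
Far limit Df = s·(H − f)/(H − s) = 25100 × (40545.0 − 45) / (40545.0 − 25100) = 25100 × 40500.0 / 15445.0 ≈ 65817 mm ≈ 65.8 m.

65.8 m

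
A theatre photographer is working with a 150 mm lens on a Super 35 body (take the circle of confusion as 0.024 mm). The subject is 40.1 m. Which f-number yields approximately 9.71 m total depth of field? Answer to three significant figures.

Write h = H − f = f²/(N·c). The thin-lens limits are Dn = s·h/(h + (s−f)) and Df = s·h/(h − (s−f)), so DoF = Df − Dn = 2·s·(s−f)·h / (h² − (s−f)²).
That is a quadratic in h: DoF·h² − 2·s·(s−f)·h − DoF·(s−f)² = 0 ⇒ h = (s−f)·(s + √(s² + DoF²)) / DoF = 39950 × (40100 + √(40100² + 9710²)) / 9710 = 39950 × (40100 + 41258.9) / 9710 ≈ 334736 mm.
Then N = f²/(c·h) = 150² / (0.024 × 334736) = 22500 / 8033.7 ≈ 2.80.

f/2.80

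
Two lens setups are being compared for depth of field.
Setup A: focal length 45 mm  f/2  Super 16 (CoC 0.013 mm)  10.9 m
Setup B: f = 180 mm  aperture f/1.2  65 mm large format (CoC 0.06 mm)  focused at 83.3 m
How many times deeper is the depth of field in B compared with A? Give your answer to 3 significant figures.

Setup A: H = 45²/(2×0.013) + 45 ≈ 77929.6 mm; DoF = Df − Dn = 12665.2 − 9566.7 ≈ 3098.5 mm.
Setup B: H = 180²/(1.2×0.06) + 180 ≈ 450180.0 mm; DoF = Df − Dn = 102172 − 70313 ≈ 31859 mm.
Ratio = 31859 / 3098.5 ≈ 10.3.

10.3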